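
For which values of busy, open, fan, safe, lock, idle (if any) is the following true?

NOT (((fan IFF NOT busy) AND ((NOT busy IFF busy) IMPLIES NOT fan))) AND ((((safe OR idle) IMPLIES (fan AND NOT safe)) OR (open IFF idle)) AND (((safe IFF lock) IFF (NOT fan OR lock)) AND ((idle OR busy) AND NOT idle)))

busy = True, open = False, fan = True, safe = True, lock = True, idle = False

  NOT (((fan IFF NOT busy) AND ((NOT busy IFF busy) IMPLIES NOT fan))) = True
    (fan IFF NOT busy) AND ((NOT busy IFF busy) IMPLIES NOT fan) = False
      fan IFF NOT busy = False
        NOT busy = False
      (NOT busy IFF busy) IMPLIES NOT fan = True
        NOT busy IFF busy = False
          NOT busy = False
        NOT fan = False
  (((safe OR idle) IMPLIES (fan AND NOT safe)) OR (open IFF idle)) AND (((safe IFF lock) IFF (NOT fan OR lock)) AND ((idle OR busy) AND NOT idle)) = True
    ((safe OR idle) IMPLIES (fan AND NOT safe)) OR (open IFF idle) = True
      (safe OR idle) IMPLIES (fan AND NOT safe) = False
        safe OR idle = True
        fan AND NOT safe = False
          NOT safe = False
      open IFF idle = True
    ((safe IFF lock) IFF (NOT fan OR lock)) AND ((idle OR busy) AND NOT idle) = True
      (safe IFF lock) IFF (NOT fan OR lock) = True
        safe IFF lock = True
        NOT fan OR lock = True
          NOT fan = False
      (idle OR busy) AND NOT idle = True
        idle OR busy = True
        NOT idle = True
Both conjuncts True, so the formula holds.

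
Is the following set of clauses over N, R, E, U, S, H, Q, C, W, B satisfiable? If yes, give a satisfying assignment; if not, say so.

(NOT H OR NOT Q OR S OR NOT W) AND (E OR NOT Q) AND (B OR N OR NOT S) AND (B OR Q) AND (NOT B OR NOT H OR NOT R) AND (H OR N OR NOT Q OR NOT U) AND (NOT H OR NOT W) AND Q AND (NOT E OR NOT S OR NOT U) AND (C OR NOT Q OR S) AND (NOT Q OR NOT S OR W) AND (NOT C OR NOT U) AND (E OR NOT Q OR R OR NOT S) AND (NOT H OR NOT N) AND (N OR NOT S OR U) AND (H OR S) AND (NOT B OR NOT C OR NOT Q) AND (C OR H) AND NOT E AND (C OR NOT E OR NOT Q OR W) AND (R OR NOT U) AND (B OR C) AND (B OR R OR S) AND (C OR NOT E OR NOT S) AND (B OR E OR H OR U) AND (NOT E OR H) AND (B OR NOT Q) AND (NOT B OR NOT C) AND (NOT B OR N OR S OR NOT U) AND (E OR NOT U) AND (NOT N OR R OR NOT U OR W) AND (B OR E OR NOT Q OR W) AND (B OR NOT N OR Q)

Case E = True:
  Clause (NOT E) is falsified — contradiction.
Case E = False:
  (E OR NOT Q) forces Q = False.
  Clause (Q) is falsified — contradiction.
Both cases fail, so the formula is unsatisfiable.

No satisfying assignment exists.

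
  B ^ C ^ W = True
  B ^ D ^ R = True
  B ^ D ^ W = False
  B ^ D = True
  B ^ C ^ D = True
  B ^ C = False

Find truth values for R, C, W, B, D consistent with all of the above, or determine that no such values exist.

R = False; C = False; W = True; B = False; D = True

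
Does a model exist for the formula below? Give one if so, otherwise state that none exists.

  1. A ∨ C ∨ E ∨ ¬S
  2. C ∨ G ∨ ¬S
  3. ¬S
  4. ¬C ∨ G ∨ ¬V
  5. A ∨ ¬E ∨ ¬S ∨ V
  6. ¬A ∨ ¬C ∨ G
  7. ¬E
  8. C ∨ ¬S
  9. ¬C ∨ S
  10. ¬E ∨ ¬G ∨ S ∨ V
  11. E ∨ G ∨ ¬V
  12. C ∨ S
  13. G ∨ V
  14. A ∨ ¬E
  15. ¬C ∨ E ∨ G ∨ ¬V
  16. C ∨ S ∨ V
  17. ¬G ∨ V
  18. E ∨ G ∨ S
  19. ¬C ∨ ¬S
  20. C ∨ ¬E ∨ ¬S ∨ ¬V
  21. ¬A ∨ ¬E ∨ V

UNSATISFIABLE

Case C = True:
  (¬S) forces S = False.
  Clause (¬C ∨ S) is falsified — contradiction.
Case C = False:
  (¬S) forces S = False.
  Clause (C ∨ S) is falsified — contradiction.
Both cases fail, so the formula is unsatisfiable.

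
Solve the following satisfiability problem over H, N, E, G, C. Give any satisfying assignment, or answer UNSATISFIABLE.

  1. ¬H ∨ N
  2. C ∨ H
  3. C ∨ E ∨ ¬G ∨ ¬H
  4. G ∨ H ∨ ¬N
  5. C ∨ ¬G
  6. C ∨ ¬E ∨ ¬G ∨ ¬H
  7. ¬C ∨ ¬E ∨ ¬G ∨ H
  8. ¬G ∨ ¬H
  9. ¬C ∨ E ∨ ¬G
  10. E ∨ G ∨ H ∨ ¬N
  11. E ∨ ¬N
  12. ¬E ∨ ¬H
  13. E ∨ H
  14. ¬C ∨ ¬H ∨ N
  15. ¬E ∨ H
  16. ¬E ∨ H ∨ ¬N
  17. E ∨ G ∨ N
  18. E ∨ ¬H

Case E = True:
  (¬E ∨ ¬H) forces H = False.
  Clause (¬E ∨ H) is falsified — contradiction.
Case E = False:
  (E ∨ ¬N) forces N = False.
  (¬H ∨ N) forces H = False.
  Clause (E ∨ H) is falsified — contradiction.
Both cases fail, so the formula is unsatisfiable.

No satisfying assignment exists.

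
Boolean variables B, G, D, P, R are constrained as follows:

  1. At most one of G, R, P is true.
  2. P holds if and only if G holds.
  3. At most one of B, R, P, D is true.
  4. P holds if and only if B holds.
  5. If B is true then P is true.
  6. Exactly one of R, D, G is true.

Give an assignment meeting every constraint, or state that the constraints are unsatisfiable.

B = False, G = False, D = False, P = False, R = True

  (1) {G, R, P}: 1 true — at most one ✓
  (2) P=F, G=F — same ✓
  (3) {B, R, P, D}: 1 true — at most one ✓
  (4) P=F, B=F — same ✓
  (5) B=F ⇒ P: vacuous ✓
  (6) {R, D, G}: 1 true — exactly one ✓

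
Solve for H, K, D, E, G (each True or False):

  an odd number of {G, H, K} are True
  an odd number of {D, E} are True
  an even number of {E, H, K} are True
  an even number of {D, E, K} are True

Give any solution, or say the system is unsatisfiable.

H = True, K = True, D = True, E = False, G = True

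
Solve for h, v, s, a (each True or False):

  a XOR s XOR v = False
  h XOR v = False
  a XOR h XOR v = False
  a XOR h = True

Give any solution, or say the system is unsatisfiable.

h = True; v = True; s = True; a = False

a XOR s XOR v = F XOR T XOR T = False ✓
h XOR v = T XOR T = False ✓
a XOR h XOR v = F XOR T XOR T = False ✓
a XOR h = F XOR T = True ✓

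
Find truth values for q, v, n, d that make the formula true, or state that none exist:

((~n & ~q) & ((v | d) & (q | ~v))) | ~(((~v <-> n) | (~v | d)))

q = False, v = False, n = False, d = True

  ((~n & ~q) & ((v | d) & (q | ~v))) | ~(((~v <-> n) | (~v | d))) = True
    (~n & ~q) & ((v | d) & (q | ~v)) = True
      ~n & ~q = True
        ~n = True
        ~q = True
      (v | d) & (q | ~v) = True
        v | d = True
        q | ~v = True
          ~v = True
    ~(((~v <-> n) | (~v | d))) = False
      (~v <-> n) | (~v | d) = True
        ~v <-> n = False
          ~v = True
        ~v | d = True
          ~v = True
The formula evaluates to True.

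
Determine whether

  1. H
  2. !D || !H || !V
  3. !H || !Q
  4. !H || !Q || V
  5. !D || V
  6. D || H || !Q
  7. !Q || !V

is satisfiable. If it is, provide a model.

Q = False, V = True, D = False, H = True

Unit clause (H) forces H = True.
In (!H || !Q) only !Q is left, so Q = False.
Set V = True.
  then (!D || !H || !V) forces D = False.
Check each clause:
  (H): H holds.
  (!D || !H || !V): !D holds.
  (!H || !Q): !Q holds.
  (!H || !Q || V): !Q holds.
  (!D || V): !D holds.
  (D || H || !Q): H holds.
  (!Q || !V): !Q holds.
All clauses satisfied.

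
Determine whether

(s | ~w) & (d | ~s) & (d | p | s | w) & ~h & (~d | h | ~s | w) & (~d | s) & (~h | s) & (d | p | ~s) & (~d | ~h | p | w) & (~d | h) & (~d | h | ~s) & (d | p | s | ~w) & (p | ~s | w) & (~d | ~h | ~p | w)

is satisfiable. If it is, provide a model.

Unit clause (~h) forces h = False.
In (~d | h) only ~d is left, so d = False.
In (d | ~s) only ~s is left, so s = False.
In (s | ~w) only ~w is left, so w = False.
In (d | p | s | w) only p is left, so p = True.
All clauses satisfied.

w = False, s = False, d = False, h = False, p = True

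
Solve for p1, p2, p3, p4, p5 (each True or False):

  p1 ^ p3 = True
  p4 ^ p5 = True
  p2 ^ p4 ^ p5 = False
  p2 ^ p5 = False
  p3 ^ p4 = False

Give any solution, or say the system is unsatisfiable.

p1 = True, p2 = True, p3 = False, p4 = False, p5 = True

p1 ^ p3 = T ^ F = True ✓
p4 ^ p5 = F ^ T = True ✓
p2 ^ p4 ^ p5 = T ^ F ^ T = False ✓
p2 ^ p5 = T ^ T = False ✓
p3 ^ p4 = F ^ F = False ✓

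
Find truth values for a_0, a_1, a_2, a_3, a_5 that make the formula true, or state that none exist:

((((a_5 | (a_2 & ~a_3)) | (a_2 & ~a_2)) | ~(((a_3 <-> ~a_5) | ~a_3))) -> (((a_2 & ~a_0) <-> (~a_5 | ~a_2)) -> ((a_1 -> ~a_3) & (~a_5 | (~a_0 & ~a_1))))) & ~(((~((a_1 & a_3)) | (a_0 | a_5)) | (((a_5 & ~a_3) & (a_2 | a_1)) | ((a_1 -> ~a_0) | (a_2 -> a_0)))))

UNSATISFIABLE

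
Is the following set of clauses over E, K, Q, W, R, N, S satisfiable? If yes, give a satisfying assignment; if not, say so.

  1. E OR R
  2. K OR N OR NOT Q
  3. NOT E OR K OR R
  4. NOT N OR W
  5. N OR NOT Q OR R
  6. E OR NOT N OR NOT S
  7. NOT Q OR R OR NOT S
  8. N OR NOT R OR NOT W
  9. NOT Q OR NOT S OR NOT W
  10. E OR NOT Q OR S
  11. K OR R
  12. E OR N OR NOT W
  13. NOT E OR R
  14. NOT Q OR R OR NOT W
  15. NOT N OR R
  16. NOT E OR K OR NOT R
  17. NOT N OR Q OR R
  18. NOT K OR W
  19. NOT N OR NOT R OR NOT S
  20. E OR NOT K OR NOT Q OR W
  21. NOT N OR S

E=F, K=F, Q=F, W=F, R=T, N=F, S=T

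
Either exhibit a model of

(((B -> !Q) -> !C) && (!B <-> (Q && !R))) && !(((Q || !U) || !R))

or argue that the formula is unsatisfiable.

R = True, Q = False, B = True, U = True, C = False

  ((B -> !Q) -> !C) && (!B <-> (Q && !R)) = True
    (B -> !Q) -> !C = True
      B -> !Q = True
        !Q = True
      !C = True
    !B <-> (Q && !R) = True
      !B = False
      Q && !R = False
        !R = False
  !(((Q || !U) || !R)) = True
    (Q || !U) || !R = False
      Q || !U = False
        !U = False
      !R = False
Both conjuncts True, so the formula holds.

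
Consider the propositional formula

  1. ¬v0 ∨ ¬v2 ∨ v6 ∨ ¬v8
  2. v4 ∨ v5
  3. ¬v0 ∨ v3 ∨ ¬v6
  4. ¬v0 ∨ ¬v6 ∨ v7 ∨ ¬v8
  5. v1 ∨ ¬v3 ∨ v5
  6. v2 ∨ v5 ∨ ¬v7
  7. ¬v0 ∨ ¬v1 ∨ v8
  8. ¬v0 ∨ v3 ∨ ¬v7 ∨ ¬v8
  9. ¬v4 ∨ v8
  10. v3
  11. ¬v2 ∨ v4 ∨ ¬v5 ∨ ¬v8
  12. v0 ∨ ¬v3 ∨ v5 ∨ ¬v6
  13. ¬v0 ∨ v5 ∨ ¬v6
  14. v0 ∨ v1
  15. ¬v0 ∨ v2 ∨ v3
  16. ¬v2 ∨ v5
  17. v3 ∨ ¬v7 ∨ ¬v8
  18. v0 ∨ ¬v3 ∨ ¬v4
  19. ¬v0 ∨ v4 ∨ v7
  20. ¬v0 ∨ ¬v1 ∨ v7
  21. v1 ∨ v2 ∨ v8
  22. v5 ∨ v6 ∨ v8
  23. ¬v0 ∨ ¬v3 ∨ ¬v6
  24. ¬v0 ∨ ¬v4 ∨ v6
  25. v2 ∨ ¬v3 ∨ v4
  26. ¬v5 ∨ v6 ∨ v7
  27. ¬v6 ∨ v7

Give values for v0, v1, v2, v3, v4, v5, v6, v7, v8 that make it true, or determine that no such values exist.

v0: True, v1: False, v2: True, v3: True, v4: False, v5: True, v6: False, v7: True, v8: False

Unit clause (v3) forces v3 = True.
Set v0 = True.
  then (¬v0 ∨ ¬v3 ∨ ¬v6) forces v6 = False.
  then (¬v0 ∨ ¬v4 ∨ v6) forces v4 = False.
  then (v2 ∨ ¬v3 ∨ v4) forces v2 = True.
  then (¬v0 ∨ ¬v2 ∨ v6 ∨ ¬v8) forces v8 = False.
  then (v4 ∨ v5) forces v5 = True.
  then (¬v0 ∨ ¬v1 ∨ v8) forces v1 = False.
  then (¬v0 ∨ v4 ∨ v7) forces v7 = True.
All clauses satisfied.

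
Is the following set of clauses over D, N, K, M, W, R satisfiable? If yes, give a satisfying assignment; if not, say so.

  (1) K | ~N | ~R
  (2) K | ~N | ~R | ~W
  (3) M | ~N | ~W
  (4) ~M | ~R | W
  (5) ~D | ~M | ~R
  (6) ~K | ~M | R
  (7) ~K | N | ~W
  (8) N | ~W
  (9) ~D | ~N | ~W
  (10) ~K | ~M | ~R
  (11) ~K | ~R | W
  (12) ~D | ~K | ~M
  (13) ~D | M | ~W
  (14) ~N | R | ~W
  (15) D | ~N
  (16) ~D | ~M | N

Set D = True.
Set N = True.
  then (~D | ~N | ~W) forces W = False.
Set K = False.
  then (K | ~N | ~R) forces R = False.
Set M = False.
All clauses satisfied.

D=T, N=T, K=F, M=F, W=F, R=F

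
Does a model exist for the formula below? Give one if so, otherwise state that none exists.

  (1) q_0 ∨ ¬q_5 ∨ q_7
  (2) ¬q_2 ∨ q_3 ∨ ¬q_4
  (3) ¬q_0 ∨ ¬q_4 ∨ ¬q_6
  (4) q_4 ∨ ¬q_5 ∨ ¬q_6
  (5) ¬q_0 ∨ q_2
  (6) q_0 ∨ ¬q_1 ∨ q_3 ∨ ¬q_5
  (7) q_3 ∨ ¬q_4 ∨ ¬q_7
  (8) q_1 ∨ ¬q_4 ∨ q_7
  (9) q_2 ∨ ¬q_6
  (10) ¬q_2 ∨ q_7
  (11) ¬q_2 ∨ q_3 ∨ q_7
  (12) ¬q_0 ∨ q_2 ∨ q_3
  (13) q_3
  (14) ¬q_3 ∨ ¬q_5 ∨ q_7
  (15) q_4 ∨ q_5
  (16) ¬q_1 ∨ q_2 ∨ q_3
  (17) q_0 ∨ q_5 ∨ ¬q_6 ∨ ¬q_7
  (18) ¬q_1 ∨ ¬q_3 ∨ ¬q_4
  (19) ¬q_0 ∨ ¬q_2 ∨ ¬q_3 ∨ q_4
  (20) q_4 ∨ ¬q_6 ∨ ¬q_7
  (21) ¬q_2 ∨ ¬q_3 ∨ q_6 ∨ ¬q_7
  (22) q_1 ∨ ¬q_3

Unit clause (q_3) forces q_3 = True.
In (q_1 ∨ ¬q_3) only q_1 is left, so q_1 = True.
In (¬q_1 ∨ ¬q_3 ∨ ¬q_4) only ¬q_4 is left, so q_4 = False.
In (q_4 ∨ q_5) only q_5 is left, so q_5 = True.
In (q_4 ∨ ¬q_5 ∨ ¬q_6) only ¬q_6 is left, so q_6 = False.
In (¬q_3 ∨ ¬q_5 ∨ q_7) only q_7 is left, so q_7 = True.
In (¬q_2 ∨ ¬q_3 ∨ q_6 ∨ ¬q_7) only ¬q_2 is left, so q_2 = False.
In (¬q_0 ∨ q_2) only ¬q_0 is left, so q_0 = False.
All clauses satisfied.

q_0: False, q_1: True, q_2: False, q_3: True, q_4: False, q_5: True, q_6: False, q_7: True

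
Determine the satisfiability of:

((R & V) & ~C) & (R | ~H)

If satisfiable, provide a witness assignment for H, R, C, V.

H = True, R = True, C = False, V = True

  (R & V) & ~C = True
    R & V = True
    ~C = True
  R | ~H = True
    ~H = False
Both conjuncts True, so the formula holds.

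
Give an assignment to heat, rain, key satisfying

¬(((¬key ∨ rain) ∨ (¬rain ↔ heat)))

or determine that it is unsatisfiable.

heat=F, rain=F, key=T

  ¬(((¬key ∨ rain) ∨ (¬rain ↔ heat))) = True
    (¬key ∨ rain) ∨ (¬rain ↔ heat) = False
      ¬key ∨ rain = False
        ¬key = False
      ¬rain ↔ heat = False
        ¬rain = True
The formula evaluates to True.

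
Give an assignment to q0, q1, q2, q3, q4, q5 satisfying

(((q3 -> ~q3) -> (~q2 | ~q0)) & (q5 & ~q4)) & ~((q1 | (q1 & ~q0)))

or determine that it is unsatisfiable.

q0=F, q1=F, q2=F, q3=F, q4=F, q5=T

  ((q3 -> ~q3) -> (~q2 | ~q0)) & (q5 & ~q4) = True
    (q3 -> ~q3) -> (~q2 | ~q0) = True
      q3 -> ~q3 = True
        ~q3 = True
      ~q2 | ~q0 = True
        ~q2 = True
        ~q0 = True
    q5 & ~q4 = True
      ~q4 = True
  ~((q1 | (q1 & ~q0))) = True
    q1 | (q1 & ~q0) = False
      q1 & ~q0 = False
        ~q0 = True
Both conjuncts True, so the formula holds.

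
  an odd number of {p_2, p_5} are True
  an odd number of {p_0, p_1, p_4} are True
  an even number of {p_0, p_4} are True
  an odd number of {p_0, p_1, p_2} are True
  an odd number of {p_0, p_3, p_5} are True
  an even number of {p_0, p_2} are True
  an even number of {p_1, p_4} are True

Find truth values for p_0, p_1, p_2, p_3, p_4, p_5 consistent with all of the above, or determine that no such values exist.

p_0 = True, p_1 = True, p_2 = True, p_3 = False, p_4 = True, p_5 = False

{p_2, p_5}: 1 true → odd ✓
{p_0, p_1, p_4}: 3 true → odd ✓
{p_0, p_4}: 2 true → even ✓
{p_0, p_1, p_2}: 3 true → odd ✓
{p_0, p_3, p_5}: 1 true → odd ✓
{p_0, p_2}: 2 true → even ✓
{p_1, p_4}: 2 true → even ✓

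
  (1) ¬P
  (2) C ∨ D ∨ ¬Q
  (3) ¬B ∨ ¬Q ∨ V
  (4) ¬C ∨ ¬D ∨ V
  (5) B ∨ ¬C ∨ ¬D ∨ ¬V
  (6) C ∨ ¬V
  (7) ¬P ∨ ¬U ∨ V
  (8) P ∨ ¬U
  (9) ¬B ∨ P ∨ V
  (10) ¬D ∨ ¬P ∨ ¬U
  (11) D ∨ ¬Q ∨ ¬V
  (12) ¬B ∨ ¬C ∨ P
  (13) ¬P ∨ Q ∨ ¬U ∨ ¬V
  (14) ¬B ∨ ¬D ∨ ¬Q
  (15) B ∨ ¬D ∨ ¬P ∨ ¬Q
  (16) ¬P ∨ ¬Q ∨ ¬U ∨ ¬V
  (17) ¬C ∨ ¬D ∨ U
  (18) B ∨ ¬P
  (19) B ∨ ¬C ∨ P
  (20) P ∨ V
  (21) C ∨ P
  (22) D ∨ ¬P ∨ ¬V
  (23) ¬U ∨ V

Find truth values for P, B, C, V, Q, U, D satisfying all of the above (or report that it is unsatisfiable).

Unsatisfiable

Case P = True:
  Clause (¬P) is falsified — contradiction.
Case P = False:
  (P ∨ ¬U) forces U = False.
  (P ∨ V) forces V = True.
  (C ∨ ¬V) forces C = True.
  (¬B ∨ ¬C ∨ P) forces B = False.
  Clause (B ∨ ¬C ∨ P) is falsified — contradiction.
Both cases fail, so the formula is unsatisfiable.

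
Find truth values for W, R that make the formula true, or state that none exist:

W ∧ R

W = True; R = True

Both conjuncts True, so the formula holds.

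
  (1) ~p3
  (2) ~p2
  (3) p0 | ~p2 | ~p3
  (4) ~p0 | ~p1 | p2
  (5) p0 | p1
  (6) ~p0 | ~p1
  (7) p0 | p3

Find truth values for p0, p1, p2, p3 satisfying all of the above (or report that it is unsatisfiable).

p0: True, p1: False, p2: False, p3: False

Unit clause (~p3) forces p3 = False.
Unit clause (~p2) forces p2 = False.
In (p0 | p3) only p0 is left, so p0 = True.
In (~p0 | ~p1 | p2) only ~p1 is left, so p1 = False.
Check each clause:
  (~p3): ~p3 holds.
  (~p2): ~p2 holds.
  (p0 | ~p2 | ~p3): p0 holds.
  (~p0 | ~p1 | p2): ~p1 holds.
  (p0 | p1): p0 holds.
  (~p0 | ~p1): ~p1 holds.
  (p0 | p3): p0 holds.
All clauses satisfied.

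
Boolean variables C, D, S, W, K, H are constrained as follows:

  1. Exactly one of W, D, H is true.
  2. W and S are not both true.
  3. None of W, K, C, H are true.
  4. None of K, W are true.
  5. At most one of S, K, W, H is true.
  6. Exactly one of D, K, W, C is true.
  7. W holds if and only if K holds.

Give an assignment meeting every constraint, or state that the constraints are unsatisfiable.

C = False; D = True; S = True; W = False; K = False; H = False

  (1) {W, D, H}: 1 true — exactly one ✓
  (2) W=F, S=T — not both ✓
  (3) {W, K, C, H}: 0 true — none ✓
  (4) {K, W}: 0 true — none ✓
  (5) {S, K, W, H}: 1 true — at most one ✓
  (6) {D, K, W, C}: 1 true — exactly one ✓
  (7) W=F, K=F — same ✓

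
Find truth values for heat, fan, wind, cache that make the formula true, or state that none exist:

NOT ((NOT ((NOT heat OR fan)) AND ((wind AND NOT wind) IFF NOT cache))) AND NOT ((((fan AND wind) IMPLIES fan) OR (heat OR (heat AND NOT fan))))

UNSATISFIABLE

The conjunct NOT ((((fan AND wind) IMPLIES fan) OR (heat OR (heat AND NOT fan)))) is unsatisfiable on its own:
  heat=F, fan=F, wind=F: evaluates to False.
  heat=F, fan=F, wind=T: evaluates to False.
  heat=F, fan=T, wind=F: evaluates to False.
  heat=F, fan=T, wind=T: evaluates to False.
  heat=T, fan=F, wind=F: evaluates to False.
  heat=T, fan=F, wind=T: evaluates to False.
  heat=T, fan=T, wind=F: evaluates to False.
  heat=T, fan=T, wind=T: evaluates to False.
So the whole conjunction is unsatisfiable.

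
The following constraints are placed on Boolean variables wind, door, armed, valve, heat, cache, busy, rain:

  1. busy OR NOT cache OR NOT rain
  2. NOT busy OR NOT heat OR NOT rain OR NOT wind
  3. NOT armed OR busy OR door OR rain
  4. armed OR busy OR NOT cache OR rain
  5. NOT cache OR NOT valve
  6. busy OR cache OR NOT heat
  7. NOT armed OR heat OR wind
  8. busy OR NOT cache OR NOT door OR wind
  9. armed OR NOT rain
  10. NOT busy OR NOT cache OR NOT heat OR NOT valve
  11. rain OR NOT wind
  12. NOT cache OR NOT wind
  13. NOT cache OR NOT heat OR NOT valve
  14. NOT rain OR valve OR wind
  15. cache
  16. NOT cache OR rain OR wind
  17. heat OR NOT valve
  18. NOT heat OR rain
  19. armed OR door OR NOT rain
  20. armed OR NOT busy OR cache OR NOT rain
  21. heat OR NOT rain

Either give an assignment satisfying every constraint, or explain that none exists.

UNSATISFIABLE

Case cache = True:
  (NOT cache OR NOT valve) forces valve = False.
  (NOT cache OR NOT wind) forces wind = False.
  (NOT rain OR valve OR wind) forces rain = False.
  Clause (NOT cache OR rain OR wind) is falsified — contradiction.
Case cache = False:
  Clause (cache) is falsified — contradiction.
Both cases fail, so the formula is unsatisfiable.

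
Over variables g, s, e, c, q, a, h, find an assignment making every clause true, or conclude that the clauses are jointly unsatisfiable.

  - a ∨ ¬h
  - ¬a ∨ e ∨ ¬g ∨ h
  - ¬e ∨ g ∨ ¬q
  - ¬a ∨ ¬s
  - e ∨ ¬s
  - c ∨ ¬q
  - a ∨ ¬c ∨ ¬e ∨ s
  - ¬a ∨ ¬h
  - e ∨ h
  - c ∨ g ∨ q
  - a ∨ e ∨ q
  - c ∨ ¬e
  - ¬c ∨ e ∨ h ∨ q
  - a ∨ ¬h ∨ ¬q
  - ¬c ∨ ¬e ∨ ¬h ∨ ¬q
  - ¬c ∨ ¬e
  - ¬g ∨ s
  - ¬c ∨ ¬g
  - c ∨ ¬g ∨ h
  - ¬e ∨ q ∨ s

Case h = True:
  (a ∨ ¬h) forces a = True.
  Clause (¬a ∨ ¬h) is falsified — contradiction.
Case h = False:
  (e ∨ h) forces e = True.
  (c ∨ ¬e) forces c = True.
  Clause (¬c ∨ ¬e) is falsified — contradiction.
Both cases fail, so the formula is unsatisfiable.

No satisfying assignment exists.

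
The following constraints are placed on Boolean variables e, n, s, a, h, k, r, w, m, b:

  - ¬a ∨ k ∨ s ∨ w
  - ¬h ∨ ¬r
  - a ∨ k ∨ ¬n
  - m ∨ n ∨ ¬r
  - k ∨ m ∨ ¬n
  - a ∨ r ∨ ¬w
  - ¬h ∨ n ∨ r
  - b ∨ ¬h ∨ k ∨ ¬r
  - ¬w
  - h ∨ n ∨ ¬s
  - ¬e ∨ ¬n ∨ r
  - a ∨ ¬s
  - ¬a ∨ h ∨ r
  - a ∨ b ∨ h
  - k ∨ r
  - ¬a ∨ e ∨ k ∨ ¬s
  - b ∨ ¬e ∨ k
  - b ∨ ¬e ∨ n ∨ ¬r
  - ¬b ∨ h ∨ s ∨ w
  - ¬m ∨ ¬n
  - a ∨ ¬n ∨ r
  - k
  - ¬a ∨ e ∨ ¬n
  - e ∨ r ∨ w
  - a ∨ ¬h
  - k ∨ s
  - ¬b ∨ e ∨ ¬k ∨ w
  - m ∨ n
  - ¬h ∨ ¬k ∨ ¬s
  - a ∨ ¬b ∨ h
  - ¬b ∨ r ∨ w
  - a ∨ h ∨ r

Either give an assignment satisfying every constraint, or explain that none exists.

Unit clause (¬w) forces w = False.
Unit clause (k) forces k = True.
Set e = False.
  then (e ∨ r ∨ w) forces r = True.
  then (¬b ∨ e ∨ ¬k ∨ w) forces b = False.
  then (¬h ∨ ¬r) forces h = False.
  then (a ∨ b ∨ h) forces a = True.
  then (¬a ∨ e ∨ ¬n) forces n = False.
  then (m ∨ n) forces m = True.
  then (h ∨ n ∨ ¬s) forces s = False.
All clauses satisfied.

e = False, n = False, s = False, a = True, h = False, k = True, r = True, w = False, m = True, b = False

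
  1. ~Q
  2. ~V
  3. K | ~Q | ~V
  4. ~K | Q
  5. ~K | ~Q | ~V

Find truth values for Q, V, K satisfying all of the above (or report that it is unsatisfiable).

Q = False; V = False; K = False

Unit clause (~Q) forces Q = False.
Unit clause (~V) forces V = False.
In (~K | Q) only ~K is left, so K = False.
All clauses satisfied.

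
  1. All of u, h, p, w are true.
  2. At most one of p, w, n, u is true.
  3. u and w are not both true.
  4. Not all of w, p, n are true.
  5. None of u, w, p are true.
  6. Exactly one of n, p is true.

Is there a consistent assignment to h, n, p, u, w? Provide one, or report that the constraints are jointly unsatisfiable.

Case p = True:
  Constraint (5) is violated (p=T) — contradiction.
Case p = False:
  Constraint (1) is violated (p=F) — contradiction.
Both cases fail — unsatisfiable.

UNSATISFIABLE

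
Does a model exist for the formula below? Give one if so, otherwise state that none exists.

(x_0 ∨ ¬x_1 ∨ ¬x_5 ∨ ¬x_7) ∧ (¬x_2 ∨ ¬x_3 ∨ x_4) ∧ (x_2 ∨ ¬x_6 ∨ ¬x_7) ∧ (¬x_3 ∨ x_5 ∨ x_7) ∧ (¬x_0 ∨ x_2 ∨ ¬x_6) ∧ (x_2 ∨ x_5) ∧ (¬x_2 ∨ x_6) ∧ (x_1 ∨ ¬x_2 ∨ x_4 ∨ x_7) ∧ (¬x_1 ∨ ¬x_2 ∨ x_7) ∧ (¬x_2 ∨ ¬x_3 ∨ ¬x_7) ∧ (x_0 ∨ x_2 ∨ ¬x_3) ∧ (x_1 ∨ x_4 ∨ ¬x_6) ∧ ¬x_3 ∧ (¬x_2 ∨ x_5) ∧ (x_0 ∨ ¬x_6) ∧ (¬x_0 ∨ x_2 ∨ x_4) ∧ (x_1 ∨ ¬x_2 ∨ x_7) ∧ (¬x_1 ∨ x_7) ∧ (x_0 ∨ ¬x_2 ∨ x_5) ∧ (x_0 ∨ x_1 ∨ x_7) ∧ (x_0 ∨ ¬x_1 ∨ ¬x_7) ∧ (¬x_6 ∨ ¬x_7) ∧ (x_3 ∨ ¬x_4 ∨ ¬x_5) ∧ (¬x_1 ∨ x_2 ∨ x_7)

x_0 = False, x_1 = False, x_2 = False, x_3 = False, x_4 = False, x_5 = True, x_6 = False, x_7 = True

Unit clause (¬x_3) forces x_3 = False.
Set x_0 = False.
  then (x_0 ∨ ¬x_6) forces x_6 = False.
  then (¬x_2 ∨ x_6) forces x_2 = False.
  then (x_2 ∨ x_5) forces x_5 = True.
  then (x_3 ∨ ¬x_4 ∨ ¬x_5) forces x_4 = False.
Set x_1 = False.
  then (x_0 ∨ x_1 ∨ x_7) forces x_7 = True.
All clauses satisfied.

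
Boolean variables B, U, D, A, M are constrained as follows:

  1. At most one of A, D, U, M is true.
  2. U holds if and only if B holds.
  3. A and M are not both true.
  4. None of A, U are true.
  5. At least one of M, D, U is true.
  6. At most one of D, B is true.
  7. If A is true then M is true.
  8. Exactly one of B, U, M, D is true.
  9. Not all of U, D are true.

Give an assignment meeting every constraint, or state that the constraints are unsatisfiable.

B = False, U = False, D = True, A = False, M = False

  (1) {A, D, U, M}: 1 true — at most one ✓
  (2) U=F, B=F — same ✓
  (3) A=F, M=F — not both ✓
  (4) {A, U}: 0 true — none ✓
  (5) {M, D, U}: 1 true — at least one ✓
  (6) {D, B}: 1 true — at most one ✓
  (7) A=F ⇒ M: vacuous ✓
  (8) {B, U, M, D}: 1 true — exactly one ✓
  (9) {U, D}: 1/2 true — not all ✓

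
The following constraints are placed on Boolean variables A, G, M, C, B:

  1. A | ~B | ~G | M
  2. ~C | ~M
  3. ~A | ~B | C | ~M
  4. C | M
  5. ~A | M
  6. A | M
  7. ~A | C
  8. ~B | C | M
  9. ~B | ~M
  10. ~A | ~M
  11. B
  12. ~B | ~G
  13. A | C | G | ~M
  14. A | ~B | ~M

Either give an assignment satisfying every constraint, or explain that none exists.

The formula is unsatisfiable.

Case B = True:
  (~B | ~M) forces M = False.
  (C | M) forces C = True.
  (~A | M) forces A = False.
  Clause (A | M) is falsified — contradiction.
Case B = False:
  Clause (B) is falsified — contradiction.
Both cases fail, so the formula is unsatisfiable.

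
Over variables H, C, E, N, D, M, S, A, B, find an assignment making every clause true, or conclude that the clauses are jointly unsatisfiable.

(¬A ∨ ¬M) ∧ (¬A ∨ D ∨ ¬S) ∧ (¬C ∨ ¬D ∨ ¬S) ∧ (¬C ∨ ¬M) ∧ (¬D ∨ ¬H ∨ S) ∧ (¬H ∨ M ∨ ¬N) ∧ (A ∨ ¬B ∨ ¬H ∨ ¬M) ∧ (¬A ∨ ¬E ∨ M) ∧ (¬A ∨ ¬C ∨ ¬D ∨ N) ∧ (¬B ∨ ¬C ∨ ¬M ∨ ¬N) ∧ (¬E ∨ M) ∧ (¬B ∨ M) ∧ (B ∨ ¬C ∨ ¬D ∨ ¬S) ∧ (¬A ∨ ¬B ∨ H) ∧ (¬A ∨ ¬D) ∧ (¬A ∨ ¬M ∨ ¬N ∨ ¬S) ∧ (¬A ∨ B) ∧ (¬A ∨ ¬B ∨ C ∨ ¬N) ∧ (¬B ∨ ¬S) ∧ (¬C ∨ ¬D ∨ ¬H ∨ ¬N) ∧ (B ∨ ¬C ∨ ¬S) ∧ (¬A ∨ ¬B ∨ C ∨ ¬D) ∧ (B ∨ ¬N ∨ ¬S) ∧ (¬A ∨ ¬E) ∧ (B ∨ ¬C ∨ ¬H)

H = False, C = False, E = False, N = False, D = True, M = True, S = False, A = False, B = False

Set H = False.
Set C = False.
Set E = False.
Set N = False.
Set D = True.
  then (¬A ∨ ¬D) forces A = False.
Set M = True.
Set S = False.
Set B = False.
All clauses satisfied.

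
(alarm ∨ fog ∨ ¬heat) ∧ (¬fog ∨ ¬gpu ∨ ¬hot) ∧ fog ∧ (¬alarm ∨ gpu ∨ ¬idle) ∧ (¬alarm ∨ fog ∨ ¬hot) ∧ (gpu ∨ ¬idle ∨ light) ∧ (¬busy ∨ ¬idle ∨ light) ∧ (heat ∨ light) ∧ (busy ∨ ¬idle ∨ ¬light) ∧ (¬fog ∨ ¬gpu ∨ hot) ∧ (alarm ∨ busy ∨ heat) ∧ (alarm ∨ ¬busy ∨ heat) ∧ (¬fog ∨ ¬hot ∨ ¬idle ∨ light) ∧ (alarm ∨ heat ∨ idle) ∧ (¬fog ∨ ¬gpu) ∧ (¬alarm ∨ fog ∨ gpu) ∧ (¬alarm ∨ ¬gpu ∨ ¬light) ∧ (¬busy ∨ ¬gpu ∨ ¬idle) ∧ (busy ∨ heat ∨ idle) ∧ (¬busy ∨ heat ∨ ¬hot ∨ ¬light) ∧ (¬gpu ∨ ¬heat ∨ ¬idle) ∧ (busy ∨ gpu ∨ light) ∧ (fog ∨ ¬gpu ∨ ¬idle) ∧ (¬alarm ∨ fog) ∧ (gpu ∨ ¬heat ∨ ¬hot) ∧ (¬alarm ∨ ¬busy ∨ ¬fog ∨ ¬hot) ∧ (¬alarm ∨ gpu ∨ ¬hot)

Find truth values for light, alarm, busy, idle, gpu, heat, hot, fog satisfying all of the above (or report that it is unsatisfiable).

light=T, alarm=T, busy=T, idle=F, gpu=F, heat=T, hot=F, fog=T

Unit clause (fog) forces fog = True.
In (¬fog ∨ ¬gpu) only ¬gpu is left, so gpu = False.
Set light = True.
Set alarm = True.
  then (¬alarm ∨ gpu ∨ ¬idle) forces idle = False.
  then (¬alarm ∨ gpu ∨ ¬hot) forces hot = False.
Set busy = True.
Set heat = True.
All clauses satisfied.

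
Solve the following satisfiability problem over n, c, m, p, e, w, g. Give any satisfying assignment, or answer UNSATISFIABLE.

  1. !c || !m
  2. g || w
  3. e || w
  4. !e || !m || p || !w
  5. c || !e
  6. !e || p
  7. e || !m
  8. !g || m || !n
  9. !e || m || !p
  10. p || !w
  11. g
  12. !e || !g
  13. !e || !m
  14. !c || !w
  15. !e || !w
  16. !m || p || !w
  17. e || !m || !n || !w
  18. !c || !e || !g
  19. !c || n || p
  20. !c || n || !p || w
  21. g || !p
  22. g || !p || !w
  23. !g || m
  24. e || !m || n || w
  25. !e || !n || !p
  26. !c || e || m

Unsatisfiable

Case m = True:
  (!c || !m) forces c = False.
  (c || !e) forces e = False.
  Clause (e || !m) is falsified — contradiction.
Case m = False:
  (g) forces g = True.
  Clause (!g || m) is falsified — contradiction.
Both cases fail, so the formula is unsatisfiable.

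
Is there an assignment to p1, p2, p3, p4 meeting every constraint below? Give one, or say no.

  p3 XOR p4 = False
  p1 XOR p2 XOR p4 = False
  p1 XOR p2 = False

p1: True, p2: True, p3: False, p4: False

p3 XOR p4 = F XOR F = False ✓
p1 XOR p2 XOR p4 = T XOR T XOR F = False ✓
p1 XOR p2 = T XOR T = False ✓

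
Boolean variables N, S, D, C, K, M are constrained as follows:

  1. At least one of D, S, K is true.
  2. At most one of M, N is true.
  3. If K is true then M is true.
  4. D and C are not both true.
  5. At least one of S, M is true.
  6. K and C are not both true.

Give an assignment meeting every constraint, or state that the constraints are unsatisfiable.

N = False, S = True, D = False, C = True, K = False, M = False

  (1) {D, S, K}: 1 true — at least one ✓
  (2) {M, N}: 0 true — at most one ✓
  (3) K=F ⇒ M: vacuous ✓
  (4) D=F, C=T — not both ✓
  (5) {S, M}: 1 true — at least one ✓
  (6) K=F, C=T — not both ✓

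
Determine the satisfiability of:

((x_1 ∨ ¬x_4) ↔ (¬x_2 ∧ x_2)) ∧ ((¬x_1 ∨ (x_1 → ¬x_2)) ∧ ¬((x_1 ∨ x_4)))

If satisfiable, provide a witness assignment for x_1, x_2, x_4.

No satisfying assignment exists.

Case x_1 = True: the conjunct ¬((x_1 ∨ x_4)) becomes ¬((True ∨ x_4)) = False.
Case x_1 = False: the formula simplifies to (¬x_4 ↔ (¬x_2 ∧ x_2)) ∧ ¬x_4.
  x_4 = True: the conjunct ¬x_4 is False.
  x_4 = False: simplifies to ¬x_2 ∧ x_2.
    x_2 = True: the conjunct ¬x_2 is False.
    x_2 = False: the conjunct x_2 is False.
Both cases fail — unsatisfiable.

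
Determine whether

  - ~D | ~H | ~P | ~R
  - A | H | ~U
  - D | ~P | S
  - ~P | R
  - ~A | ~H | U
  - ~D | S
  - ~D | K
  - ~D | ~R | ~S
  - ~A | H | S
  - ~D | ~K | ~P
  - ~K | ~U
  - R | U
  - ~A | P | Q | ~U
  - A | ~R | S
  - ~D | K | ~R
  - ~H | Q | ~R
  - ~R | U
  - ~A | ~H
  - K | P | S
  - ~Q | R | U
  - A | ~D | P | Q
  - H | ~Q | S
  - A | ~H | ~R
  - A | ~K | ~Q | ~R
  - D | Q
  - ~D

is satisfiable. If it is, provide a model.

Unit clause (~D) forces D = False.
In (D | Q) only Q is left, so Q = True.
Set S = True.
Set K = False.
Set A = True.
  then (~A | ~H) forces H = False.
Set P = True.
  then (~P | R) forces R = True.
  then (~R | U) forces U = True.
All clauses satisfied.

S=T; K=F; A=T; P=T; Q=T; D=F; R=T; U=T; H=F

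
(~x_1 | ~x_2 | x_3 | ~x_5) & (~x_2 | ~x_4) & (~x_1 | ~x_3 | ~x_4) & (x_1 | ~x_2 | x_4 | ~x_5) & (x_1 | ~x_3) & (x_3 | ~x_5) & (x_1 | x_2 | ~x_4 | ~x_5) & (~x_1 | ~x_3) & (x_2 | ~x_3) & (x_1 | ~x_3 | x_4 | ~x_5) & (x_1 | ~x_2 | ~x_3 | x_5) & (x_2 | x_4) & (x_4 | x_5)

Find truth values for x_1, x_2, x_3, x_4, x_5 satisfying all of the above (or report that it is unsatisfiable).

Set x_1 = True.
  then (~x_1 | ~x_3) forces x_3 = False.
  then (x_3 | ~x_5) forces x_5 = False.
  then (x_4 | x_5) forces x_4 = True.
  then (~x_2 | ~x_4) forces x_2 = False.
All clauses satisfied.

x_1 = True; x_2 = False; x_3 = False; x_4 = True; x_5 = False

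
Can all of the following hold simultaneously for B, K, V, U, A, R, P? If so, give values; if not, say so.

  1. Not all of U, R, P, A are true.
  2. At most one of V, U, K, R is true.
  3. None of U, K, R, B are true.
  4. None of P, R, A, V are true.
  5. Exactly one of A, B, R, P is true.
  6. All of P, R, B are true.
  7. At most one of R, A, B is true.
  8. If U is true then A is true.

The formula is unsatisfiable.

Case B = True:
  Constraint (3) is violated (B=T) — contradiction.
Case B = False:
  Constraint (6) is violated (B=F) — contradiction.
Both cases fail — unsatisfiable.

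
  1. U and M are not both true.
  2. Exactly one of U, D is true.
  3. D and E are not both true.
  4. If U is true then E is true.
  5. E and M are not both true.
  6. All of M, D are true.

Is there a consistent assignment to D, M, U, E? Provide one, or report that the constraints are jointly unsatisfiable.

D: True, M: True, U: False, E: False

  (1) U=F, M=T — not both ✓
  (2) {U, D}: 1 true — exactly one ✓
  (3) D=T, E=F — not both ✓
  (4) U=F ⇒ E: vacuous ✓
  (5) E=F, M=T — not both ✓
  (6) {M, D}: all 2 true ✓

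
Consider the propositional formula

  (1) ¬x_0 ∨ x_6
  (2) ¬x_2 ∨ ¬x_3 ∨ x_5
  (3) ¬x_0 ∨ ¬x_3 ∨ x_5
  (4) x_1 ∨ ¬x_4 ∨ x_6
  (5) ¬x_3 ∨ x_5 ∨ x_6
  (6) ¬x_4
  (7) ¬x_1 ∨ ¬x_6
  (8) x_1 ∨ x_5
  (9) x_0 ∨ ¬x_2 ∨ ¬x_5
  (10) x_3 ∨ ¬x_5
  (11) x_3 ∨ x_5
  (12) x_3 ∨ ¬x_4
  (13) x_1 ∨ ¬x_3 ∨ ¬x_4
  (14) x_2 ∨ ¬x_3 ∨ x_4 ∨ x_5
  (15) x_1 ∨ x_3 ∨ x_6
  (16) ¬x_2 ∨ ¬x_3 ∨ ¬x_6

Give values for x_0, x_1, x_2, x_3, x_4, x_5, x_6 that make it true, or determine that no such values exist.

x_0 = False, x_1 = False, x_2 = False, x_3 = True, x_4 = False, x_5 = True, x_6 = False

Unit clause (¬x_4) forces x_4 = False.
Set x_0 = False.
Set x_1 = False.
  then (x_1 ∨ x_5) forces x_5 = True.
  then (x_0 ∨ ¬x_2 ∨ ¬x_5) forces x_2 = False.
  then (x_3 ∨ ¬x_5) forces x_3 = True.
Set x_6 = False.
All clauses satisfied.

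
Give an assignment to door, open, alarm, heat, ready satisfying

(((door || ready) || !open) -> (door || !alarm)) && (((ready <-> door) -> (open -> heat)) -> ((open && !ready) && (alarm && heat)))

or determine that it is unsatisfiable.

door: False, open: True, alarm: False, heat: False, ready: False

  ((door || ready) || !open) -> (door || !alarm) = True
    (door || ready) || !open = False
      door || ready = False
      !open = False
    door || !alarm = True
      !alarm = True
  ((ready <-> door) -> (open -> heat)) -> ((open && !ready) && (alarm && heat)) = True
    (ready <-> door) -> (open -> heat) = False
      ready <-> door = True
      open -> heat = False
    (open && !ready) && (alarm && heat) = False
      open && !ready = True
        !ready = True
      alarm && heat = False
Both conjuncts True, so the formula holds.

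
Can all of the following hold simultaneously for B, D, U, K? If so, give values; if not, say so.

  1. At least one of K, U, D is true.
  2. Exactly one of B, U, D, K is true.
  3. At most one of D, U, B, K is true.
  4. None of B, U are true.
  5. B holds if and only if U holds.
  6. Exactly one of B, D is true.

B = False, D = True, U = False, K = False

  (1) {K, U, D}: 1 true — at least one ✓
  (2) {B, U, D, K}: 1 true — exactly one ✓
  (3) {D, U, B, K}: 1 true — at most one ✓
  (4) {B, U}: 0 true — none ✓
  (5) B=F, U=F — same ✓
  (6) {B, D}: 1 true — exactly one ✓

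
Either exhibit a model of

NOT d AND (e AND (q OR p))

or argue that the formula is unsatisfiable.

d: False, p: True, e: True, q: True

  NOT d = True
  e AND (q OR p) = True
    q OR p = True
Both conjuncts True, so the formula holds.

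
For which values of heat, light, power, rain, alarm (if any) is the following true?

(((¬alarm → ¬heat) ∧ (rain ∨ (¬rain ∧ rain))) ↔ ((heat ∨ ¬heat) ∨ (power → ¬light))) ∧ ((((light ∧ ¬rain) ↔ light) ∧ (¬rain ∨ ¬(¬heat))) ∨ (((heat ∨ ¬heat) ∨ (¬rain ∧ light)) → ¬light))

heat=F; light=F; power=F; rain=T; alarm=T

  ((¬alarm → ¬heat) ∧ (rain ∨ (¬rain ∧ rain))) ↔ ((heat ∨ ¬heat) ∨ (power → ¬light)) = True
    (¬alarm → ¬heat) ∧ (rain ∨ (¬rain ∧ rain)) = True
      ¬alarm → ¬heat = True
        ¬alarm = False
        ¬heat = True
      rain ∨ (¬rain ∧ rain) = True
        ¬rain ∧ rain = False
          ¬rain = False
    (heat ∨ ¬heat) ∨ (power → ¬light) = True
      heat ∨ ¬heat = True
        ¬heat = True
      power → ¬light = True
        ¬light = True
  (((light ∧ ¬rain) ↔ light) ∧ (¬rain ∨ ¬(¬heat))) ∨ (((heat ∨ ¬heat) ∨ (¬rain ∧ light)) → ¬light) = True
    ((light ∧ ¬rain) ↔ light) ∧ (¬rain ∨ ¬(¬heat)) = False
      (light ∧ ¬rain) ↔ light = True
        light ∧ ¬rain = False
          ¬rain = False
      ¬rain ∨ ¬(¬heat) = False
        ¬rain = False
        ¬(¬heat) = False
          ¬heat = True
    ((heat ∨ ¬heat) ∨ (¬rain ∧ light)) → ¬light = True
      (heat ∨ ¬heat) ∨ (¬rain ∧ light) = True
        heat ∨ ¬heat = True
          ¬heat = True
        ¬rain ∧ light = False
          ¬rain = False
      ¬light = True
Both conjuncts True, so the formula holds.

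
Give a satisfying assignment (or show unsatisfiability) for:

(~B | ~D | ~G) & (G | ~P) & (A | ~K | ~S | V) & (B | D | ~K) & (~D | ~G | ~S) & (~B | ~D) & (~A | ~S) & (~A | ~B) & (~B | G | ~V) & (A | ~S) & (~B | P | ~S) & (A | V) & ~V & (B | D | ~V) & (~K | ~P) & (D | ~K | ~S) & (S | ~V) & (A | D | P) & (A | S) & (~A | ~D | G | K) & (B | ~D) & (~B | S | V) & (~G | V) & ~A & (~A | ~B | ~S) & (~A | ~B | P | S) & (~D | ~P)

The formula is unsatisfiable.

Case V = True:
  Clause (~V) is falsified — contradiction.
Case V = False:
  (A | V) forces A = True.
  Clause (~A) is falsified — contradiction.
Both cases fail, so the formula is unsatisfiable.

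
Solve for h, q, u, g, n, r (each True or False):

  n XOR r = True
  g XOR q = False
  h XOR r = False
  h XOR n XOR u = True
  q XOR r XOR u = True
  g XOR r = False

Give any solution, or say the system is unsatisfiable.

Unsatisfiable — no assignment works.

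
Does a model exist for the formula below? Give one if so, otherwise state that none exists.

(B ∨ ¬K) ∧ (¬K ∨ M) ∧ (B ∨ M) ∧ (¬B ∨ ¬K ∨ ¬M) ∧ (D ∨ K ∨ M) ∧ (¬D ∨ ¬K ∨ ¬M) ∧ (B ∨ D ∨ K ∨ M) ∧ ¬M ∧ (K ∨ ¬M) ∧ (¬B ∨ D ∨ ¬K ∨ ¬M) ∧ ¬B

The formula is unsatisfiable.

Case M = True:
  Clause (¬M) is falsified — contradiction.
Case M = False:
  (¬K ∨ M) forces K = False.
  (B ∨ M) forces B = True.
  Clause (¬B) is falsified — contradiction.
Both cases fail, so the formula is unsatisfiable.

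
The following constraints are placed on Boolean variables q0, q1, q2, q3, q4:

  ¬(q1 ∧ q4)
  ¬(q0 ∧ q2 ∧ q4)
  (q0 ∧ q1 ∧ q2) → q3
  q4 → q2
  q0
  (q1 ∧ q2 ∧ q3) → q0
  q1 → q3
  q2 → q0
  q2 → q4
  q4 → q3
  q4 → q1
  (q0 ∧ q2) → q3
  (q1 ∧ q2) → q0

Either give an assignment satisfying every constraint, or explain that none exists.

q0 = True; q1 = False; q2 = False; q3 = False; q4 = False

Unit clause (q0) forces q0 = True.
Set q1 = False.
  then (q1 ∨ ¬q4) forces q4 = False.
  then (¬q2 ∨ q4) forces q2 = False.
Set q3 = False.
All clauses satisfied.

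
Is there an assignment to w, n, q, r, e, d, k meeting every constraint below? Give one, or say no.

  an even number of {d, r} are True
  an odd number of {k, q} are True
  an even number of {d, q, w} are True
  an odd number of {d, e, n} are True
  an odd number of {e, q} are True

w = True; n = True; q = True; r = False; e = False; d = False; k = False

{d, r}: 0 true → even ✓
{k, q}: 1 true → odd ✓
{d, q, w}: 2 true → even ✓
{d, e, n}: 1 true → odd ✓
{e, q}: 1 true → odd ✓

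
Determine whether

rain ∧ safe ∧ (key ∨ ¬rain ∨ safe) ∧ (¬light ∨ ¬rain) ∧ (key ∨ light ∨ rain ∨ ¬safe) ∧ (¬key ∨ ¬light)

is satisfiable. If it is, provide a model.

Unit clause (rain) forces rain = True.
Unit clause (safe) forces safe = True.
In (¬light ∨ ¬rain) only ¬light is left, so light = False.
Set key = True.
All clauses satisfied.

key = True; rain = True; light = False; safe = True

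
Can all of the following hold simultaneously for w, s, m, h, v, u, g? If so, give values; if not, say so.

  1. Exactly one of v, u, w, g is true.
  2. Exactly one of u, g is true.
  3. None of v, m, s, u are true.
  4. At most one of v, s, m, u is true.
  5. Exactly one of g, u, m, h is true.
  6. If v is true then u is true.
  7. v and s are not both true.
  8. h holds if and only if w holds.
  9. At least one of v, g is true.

w: False; s: False; m: False; h: False; v: False; u: False; g: True

  (1) {v, u, w, g}: 1 true — exactly one ✓
  (2) {u, g}: 1 true — exactly one ✓
  (3) {v, m, s, u}: 0 true — none ✓
  (4) {v, s, m, u}: 0 true — at most one ✓
  (5) {g, u, m, h}: 1 true — exactly one ✓
  (6) v=F ⇒ u: vacuous ✓
  (7) v=F, s=F — not both ✓
  (8) h=F, w=F — same ✓
  (9) {v, g}: 1 true — at least one ✓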